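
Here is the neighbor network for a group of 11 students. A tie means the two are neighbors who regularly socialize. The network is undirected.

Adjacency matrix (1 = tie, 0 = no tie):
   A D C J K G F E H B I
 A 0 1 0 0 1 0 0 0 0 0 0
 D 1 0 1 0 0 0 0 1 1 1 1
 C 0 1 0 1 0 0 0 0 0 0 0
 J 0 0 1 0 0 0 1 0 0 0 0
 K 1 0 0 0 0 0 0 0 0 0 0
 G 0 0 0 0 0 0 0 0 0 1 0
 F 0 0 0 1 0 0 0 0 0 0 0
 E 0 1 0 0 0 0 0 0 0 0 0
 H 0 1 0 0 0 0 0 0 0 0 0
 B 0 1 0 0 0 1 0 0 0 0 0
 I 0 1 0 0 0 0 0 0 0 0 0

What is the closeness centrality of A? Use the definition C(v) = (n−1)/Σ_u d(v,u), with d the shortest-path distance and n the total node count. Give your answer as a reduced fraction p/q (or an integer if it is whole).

5/11

Distances from A: B:2, C:2, D:1, E:2, F:4, G:3, H:2, I:2, J:3, K:1. Sum = 22.
n = 11, so closeness = 10/22 = 5/11.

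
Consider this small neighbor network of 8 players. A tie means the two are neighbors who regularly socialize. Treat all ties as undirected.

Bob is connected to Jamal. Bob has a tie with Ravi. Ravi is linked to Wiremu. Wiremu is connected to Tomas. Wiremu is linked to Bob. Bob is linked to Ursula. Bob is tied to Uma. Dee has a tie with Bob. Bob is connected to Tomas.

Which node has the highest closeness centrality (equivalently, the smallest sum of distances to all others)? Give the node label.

Farness (sum of distances to all others) for each node — Bob:7, Dee:13, Jamal:13, Ravi:12, Tomas:12, Uma:13, Ursula:13, Wiremu:11.
The smallest farness is 7, for Bob, so Bob has the highest closeness.

Bob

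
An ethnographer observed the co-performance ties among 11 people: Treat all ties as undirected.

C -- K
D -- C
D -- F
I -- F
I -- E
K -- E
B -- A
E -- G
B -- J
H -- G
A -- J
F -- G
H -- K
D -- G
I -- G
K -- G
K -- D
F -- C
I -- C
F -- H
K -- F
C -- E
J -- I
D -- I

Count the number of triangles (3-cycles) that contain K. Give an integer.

K's neighbors: C, D, E, F, G, and H.
Neighbor pairs that are themselves tied: K–C–D; K–C–E; K–C–F; K–D–F; K–D–G; K–E–G; K–F–G; K–F–H; K–G–H. Each forms one triangle with K, for 9 in total.

9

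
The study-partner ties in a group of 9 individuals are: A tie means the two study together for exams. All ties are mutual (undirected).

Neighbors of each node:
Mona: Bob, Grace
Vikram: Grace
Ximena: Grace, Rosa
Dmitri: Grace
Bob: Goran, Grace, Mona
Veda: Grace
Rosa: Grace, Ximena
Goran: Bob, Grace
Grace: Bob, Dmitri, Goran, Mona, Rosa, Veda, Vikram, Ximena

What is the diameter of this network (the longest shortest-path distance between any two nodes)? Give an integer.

Eccentricity of each node (its greatest distance to any other): Bob:2, Dmitri:2, Goran:2, Grace:1, Mona:2, Rosa:2, Veda:2, Vikram:2, Ximena:2.
The maximum eccentricity is 2, realized for instance by the pair Mona–Vikram via Mona – Grace – Vikram. So the diameter is 2.

2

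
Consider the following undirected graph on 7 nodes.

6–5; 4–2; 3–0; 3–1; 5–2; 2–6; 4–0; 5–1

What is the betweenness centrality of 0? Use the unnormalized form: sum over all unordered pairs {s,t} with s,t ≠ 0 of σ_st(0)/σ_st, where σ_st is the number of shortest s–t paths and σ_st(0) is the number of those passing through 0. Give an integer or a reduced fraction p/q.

Pairs whose geodesics pass through 0 — 1–4: 1/2; 3–4: 1; 3–2: 1/2.
All other pairs contribute 0.
Summing the contributions gives betweenness(0) = 2.

2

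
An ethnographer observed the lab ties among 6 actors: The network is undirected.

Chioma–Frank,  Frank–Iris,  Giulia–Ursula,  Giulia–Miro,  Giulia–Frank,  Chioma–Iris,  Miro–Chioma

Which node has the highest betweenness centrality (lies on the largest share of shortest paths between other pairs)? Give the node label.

Giulia

Unnormalized betweenness of each node: Chioma:3/2, Frank:3, Giulia:9/2, Iris:0, Miro:1, Ursula:0.
Giulia has the largest value, 9/2, making it the main broker — the node through which the most shortest paths run.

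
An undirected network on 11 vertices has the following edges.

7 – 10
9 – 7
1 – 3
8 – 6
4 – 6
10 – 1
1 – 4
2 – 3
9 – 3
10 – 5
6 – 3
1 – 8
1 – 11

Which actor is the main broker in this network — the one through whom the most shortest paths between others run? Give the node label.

1

Unnormalized betweenness of each node: 1:49/2, 2:0, 3:49/3, 4:4/3, 5:0, 6:7/2, 7:2, 8:4/3, 9:3, 10:13, 11:0.
1 has the largest value, 49/2, making it the main broker — the node through which the most shortest paths run.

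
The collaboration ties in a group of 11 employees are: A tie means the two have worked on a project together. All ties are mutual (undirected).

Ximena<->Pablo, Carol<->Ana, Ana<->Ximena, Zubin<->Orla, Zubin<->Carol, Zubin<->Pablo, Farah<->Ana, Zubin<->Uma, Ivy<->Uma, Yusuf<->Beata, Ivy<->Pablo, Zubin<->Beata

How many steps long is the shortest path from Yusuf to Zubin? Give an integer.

One shortest route is Yusuf – Beata – Zubin, which uses 2 edges, and Yusuf and Zubin are not directly tied, so nothing shorter exists. So d(Yusuf,Zubin) = 2.

2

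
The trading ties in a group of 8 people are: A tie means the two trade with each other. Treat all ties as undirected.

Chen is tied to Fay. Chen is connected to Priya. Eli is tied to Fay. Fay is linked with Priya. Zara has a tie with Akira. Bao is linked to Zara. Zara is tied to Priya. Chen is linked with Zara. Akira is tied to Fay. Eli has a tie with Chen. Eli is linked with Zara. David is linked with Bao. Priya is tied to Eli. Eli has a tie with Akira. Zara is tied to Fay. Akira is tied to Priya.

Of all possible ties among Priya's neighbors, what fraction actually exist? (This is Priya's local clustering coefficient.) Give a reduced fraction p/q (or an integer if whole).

9/10

Priya's neighbors: Akira, Chen, Eli, Fay, and Zara (k = 5).
Possible neighbor pairs: C(5,2) = 10. Edges among them: Akira–Eli, Akira–Fay, Akira–Zara, Chen–Eli, Chen–Fay, Chen–Zara, Eli–Fay, Eli–Zara, Fay–Zara → e = 9.
Clustering(Priya) = 9/10.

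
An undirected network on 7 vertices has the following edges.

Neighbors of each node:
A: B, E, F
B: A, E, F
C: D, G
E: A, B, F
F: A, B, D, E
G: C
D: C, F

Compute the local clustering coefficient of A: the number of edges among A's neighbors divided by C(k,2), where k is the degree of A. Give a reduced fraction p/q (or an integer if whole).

1

A's neighbors: B, E, and F (k = 3).
Possible neighbor pairs: C(3,2) = 3. Edges among them: B–E, B–F, E–F → e = 3.
Clustering(A) = 3/3 = 1.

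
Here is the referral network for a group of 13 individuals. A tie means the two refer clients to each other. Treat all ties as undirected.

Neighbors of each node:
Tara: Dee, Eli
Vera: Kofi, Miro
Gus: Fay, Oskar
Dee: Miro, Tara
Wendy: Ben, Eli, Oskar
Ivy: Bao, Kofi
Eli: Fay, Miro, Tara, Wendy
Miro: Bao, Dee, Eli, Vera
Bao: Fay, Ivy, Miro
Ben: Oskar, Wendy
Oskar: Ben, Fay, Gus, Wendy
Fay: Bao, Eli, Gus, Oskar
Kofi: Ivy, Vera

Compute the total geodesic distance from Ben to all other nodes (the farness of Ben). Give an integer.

34

Distances from Ben: Bao:3, Dee:4, Eli:2, Fay:2, Gus:2, Ivy:4, Kofi:5, Miro:3, Oskar:1, Tara:3, Vera:4, Wendy:1.
Sum = 3 + 4 + 2 + 2 + 2 + 4 + 5 + 3 + 1 + 3 + 4 + 1 = 34.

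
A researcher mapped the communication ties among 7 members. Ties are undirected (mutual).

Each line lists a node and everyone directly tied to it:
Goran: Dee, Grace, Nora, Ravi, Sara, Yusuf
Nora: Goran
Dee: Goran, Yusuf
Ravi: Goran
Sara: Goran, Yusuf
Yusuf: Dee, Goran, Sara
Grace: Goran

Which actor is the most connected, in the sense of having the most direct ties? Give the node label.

Degrees — Dee:2, Goran:6, Grace:1, Nora:1, Ravi:1, Sara:2, Yusuf:3.
The maximum is 6, attained only by Goran.

Goran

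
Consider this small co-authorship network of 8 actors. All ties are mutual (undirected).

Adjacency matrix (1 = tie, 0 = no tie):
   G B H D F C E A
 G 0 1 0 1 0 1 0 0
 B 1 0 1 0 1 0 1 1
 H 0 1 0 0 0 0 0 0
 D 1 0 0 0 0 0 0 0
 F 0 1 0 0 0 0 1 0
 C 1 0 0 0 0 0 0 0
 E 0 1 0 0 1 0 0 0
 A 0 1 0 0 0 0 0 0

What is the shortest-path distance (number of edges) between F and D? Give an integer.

3

One shortest route is F – B – G – D, which uses 3 edges, and at distance 2 from F we only reach {A, G, H}, which does not include D. So d(F,D) = 3.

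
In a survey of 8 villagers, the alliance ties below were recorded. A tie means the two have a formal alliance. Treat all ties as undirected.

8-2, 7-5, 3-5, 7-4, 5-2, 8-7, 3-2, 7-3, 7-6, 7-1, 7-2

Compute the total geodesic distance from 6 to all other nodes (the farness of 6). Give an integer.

Distances from 6: 1:2, 2:2, 3:2, 4:2, 5:2, 7:1, 8:2.
Sum = 2 + 2 + 2 + 2 + 2 + 1 + 2 = 13.

13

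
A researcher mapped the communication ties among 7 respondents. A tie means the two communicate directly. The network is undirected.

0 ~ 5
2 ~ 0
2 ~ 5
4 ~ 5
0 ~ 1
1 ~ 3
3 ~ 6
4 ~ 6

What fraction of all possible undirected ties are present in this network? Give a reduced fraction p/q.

8/21

There are 8 edges and 7 nodes, so the maximum possible is C(7,2) = 21.
Density = 8/21.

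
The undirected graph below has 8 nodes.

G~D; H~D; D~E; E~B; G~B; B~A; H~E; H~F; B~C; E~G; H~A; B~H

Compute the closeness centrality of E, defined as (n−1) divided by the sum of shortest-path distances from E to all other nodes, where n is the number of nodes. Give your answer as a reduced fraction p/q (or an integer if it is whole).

7/10

Distances from E: A:2, B:1, C:2, D:1, F:2, G:1, H:1. Sum = 10.
n = 8, so closeness = 7/10.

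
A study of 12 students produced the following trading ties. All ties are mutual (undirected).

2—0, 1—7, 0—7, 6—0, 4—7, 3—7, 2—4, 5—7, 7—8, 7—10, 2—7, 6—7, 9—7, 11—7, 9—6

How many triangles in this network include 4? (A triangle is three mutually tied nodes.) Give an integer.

4's neighbors: 2 and 7.
Neighbor pairs that are themselves tied: 4–2–7. Each forms one triangle with 4, for 1 in total.

1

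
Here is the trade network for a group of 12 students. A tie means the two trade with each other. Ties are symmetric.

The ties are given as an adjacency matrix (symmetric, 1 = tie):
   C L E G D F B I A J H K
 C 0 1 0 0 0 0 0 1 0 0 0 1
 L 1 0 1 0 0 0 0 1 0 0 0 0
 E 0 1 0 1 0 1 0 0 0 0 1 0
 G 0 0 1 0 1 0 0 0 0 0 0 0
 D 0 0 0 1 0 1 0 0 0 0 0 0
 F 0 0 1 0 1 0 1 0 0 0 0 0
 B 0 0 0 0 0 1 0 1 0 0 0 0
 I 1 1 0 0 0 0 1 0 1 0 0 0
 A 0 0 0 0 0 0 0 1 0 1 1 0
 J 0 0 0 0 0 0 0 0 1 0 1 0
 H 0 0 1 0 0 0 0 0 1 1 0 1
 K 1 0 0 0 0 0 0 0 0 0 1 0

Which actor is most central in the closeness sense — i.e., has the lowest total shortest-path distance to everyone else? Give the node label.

E

Farness (sum of distances to all others) for each node — A:23, B:24, C:24, D:31, E:18, F:23, G:26, H:20, I:20, J:27, K:25, L:21.
The smallest farness is 18, for E, so E has the highest closeness.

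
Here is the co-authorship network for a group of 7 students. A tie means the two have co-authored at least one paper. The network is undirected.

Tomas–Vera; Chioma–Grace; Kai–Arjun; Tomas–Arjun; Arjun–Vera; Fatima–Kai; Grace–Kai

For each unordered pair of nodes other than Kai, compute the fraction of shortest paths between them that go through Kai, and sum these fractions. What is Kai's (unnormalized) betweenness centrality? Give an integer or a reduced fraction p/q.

Pairs whose geodesics pass through Kai — Fatima–Grace: 1; Fatima–Vera: 1; Fatima–Chioma: 1; Fatima–Arjun: 1; Fatima–Tomas: 1; Grace–Vera: 1; Grace–Arjun: 1; Grace–Tomas: 1; Vera–Chioma: 1; Chioma–Arjun: 1; Chioma–Tomas: 1.
All other pairs contribute 0.
Summing the contributions gives betweenness(Kai) = 11.

11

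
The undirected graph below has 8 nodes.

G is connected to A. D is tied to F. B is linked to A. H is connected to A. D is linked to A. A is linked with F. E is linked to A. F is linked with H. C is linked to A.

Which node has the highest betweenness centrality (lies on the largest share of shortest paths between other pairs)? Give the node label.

Unnormalized betweenness of each node: A:37/2, B:0, C:0, D:0, E:0, F:1/2, G:0, H:0.
A has the largest value, 37/2, making it the main broker — the node through which the most shortest paths run.

A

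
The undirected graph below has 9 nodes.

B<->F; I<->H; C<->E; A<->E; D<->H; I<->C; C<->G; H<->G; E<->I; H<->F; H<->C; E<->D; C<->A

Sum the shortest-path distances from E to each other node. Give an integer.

15

Distances from E: A:1, B:4, C:1, D:1, F:3, G:2, H:2, I:1.
Sum = 1 + 4 + 1 + 1 + 3 + 2 + 2 + 1 = 15.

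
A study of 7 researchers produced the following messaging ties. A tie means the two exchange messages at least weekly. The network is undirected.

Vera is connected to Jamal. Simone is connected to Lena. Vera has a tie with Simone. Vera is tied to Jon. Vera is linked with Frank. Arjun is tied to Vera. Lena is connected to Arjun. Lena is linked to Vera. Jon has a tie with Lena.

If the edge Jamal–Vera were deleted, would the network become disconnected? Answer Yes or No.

Yes

Without the Jamal–Vera edge there is no alternate route between Jamal and Vera, so the network disconnects. It is a bridge.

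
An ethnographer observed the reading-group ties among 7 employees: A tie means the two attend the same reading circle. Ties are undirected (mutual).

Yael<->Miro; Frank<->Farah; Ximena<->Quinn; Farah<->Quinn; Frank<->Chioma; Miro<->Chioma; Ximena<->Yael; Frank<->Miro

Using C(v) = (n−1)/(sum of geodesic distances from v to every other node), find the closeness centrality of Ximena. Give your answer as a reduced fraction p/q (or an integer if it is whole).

1/2

Distances from Ximena: Chioma:3, Farah:2, Frank:3, Miro:2, Quinn:1, Yael:1. Sum = 12.
n = 7, so closeness = 6/12 = 1/2.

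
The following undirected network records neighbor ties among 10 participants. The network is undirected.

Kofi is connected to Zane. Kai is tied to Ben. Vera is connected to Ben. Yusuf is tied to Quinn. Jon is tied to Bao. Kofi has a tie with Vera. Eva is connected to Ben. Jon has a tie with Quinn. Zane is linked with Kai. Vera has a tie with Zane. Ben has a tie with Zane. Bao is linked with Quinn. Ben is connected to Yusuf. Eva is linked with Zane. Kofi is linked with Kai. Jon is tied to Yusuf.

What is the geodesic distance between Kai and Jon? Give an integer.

One shortest route is Kai – Ben – Yusuf – Jon, which uses 3 edges, and at distance 2 from Kai we only reach {Eva, Vera, Yusuf}, which does not include Jon. So d(Kai,Jon) = 3.

3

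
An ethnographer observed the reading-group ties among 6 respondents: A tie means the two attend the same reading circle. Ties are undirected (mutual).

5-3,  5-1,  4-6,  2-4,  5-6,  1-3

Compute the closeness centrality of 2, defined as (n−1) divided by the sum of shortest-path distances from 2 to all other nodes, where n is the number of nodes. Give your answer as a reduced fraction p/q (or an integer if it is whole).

Distances from 2: 1:4, 3:4, 4:1, 5:3, 6:2. Sum = 14.
n = 6, so closeness = 5/14.

5/14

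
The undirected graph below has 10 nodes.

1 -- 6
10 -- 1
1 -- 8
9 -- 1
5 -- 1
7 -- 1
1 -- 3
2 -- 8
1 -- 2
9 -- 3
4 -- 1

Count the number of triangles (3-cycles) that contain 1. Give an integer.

1's neighbors: 2, 3, 4, 5, 6, 7, 8, 9, and 10.
Neighbor pairs that are themselves tied: 1–2–8; 1–3–9. Each forms one triangle with 1, for 2 in total.

2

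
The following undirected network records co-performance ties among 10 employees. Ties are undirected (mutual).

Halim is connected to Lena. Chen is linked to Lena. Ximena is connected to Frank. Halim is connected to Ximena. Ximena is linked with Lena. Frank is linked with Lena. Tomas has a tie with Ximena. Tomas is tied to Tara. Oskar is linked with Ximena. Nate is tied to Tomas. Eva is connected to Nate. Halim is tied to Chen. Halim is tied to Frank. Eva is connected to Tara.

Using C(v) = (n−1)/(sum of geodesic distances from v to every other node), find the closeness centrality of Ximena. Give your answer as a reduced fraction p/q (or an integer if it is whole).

9/14

Distances from Ximena: Chen:2, Eva:3, Frank:1, Halim:1, Lena:1, Nate:2, Oskar:1, Tara:2, Tomas:1. Sum = 14.
n = 10, so closeness = 9/14.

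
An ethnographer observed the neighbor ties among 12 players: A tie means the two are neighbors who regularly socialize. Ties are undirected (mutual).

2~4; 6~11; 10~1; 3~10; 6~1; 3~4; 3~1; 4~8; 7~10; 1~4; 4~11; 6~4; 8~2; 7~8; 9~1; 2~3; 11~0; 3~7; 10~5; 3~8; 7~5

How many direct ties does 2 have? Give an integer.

3

2 is directly tied to 3, 4, and 8. That is 3 neighbors, so the degree of 2 is 3.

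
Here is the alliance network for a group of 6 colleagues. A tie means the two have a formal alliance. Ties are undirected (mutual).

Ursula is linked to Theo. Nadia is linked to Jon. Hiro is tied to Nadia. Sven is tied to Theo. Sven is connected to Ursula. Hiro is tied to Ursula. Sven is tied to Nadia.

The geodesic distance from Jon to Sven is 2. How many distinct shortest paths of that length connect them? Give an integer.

1

The shortest distance is 2, and the only length-2 path is Jon–Nadia–Sven. So there is exactly 1 shortest path.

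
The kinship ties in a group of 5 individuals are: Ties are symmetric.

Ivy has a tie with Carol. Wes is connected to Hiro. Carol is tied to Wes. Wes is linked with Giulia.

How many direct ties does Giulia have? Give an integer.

Giulia is directly tied to Wes. That is 1 neighbor, so the degree of Giulia is 1.

1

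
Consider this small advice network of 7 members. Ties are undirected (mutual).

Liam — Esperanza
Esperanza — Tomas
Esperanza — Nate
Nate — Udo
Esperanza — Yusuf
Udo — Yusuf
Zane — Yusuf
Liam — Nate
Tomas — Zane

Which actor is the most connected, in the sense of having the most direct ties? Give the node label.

Esperanza

Degrees — Esperanza:4, Liam:2, Nate:3, Tomas:2, Udo:2, Yusuf:3, Zane:2.
The maximum is 4, attained only by Esperanza.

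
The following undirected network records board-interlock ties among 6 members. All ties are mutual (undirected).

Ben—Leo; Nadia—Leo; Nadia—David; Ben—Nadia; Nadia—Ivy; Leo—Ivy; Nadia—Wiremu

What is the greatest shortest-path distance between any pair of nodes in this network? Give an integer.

2

Eccentricity of each node (its greatest distance to any other): Ben:2, David:2, Ivy:2, Leo:2, Nadia:1, Wiremu:2.
The maximum eccentricity is 2, realized for instance by the pair Ivy–Ben via Ivy – Nadia – Ben. So the diameter is 2.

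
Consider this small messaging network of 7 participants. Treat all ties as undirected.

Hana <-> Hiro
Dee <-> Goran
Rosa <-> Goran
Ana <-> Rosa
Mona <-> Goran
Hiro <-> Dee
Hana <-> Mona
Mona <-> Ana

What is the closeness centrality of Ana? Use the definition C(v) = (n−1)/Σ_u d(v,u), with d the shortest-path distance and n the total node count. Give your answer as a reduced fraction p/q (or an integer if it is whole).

Distances from Ana: Dee:3, Goran:2, Hana:2, Hiro:3, Mona:1, Rosa:1. Sum = 12.
n = 7, so closeness = 6/12 = 1/2.

1/2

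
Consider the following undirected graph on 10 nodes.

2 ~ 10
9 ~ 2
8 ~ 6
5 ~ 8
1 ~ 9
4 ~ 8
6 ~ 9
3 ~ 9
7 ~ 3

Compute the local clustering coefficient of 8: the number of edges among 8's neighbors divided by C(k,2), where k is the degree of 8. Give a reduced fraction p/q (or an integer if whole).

0

8's neighbors: 4, 5, and 6 (k = 3).
Possible neighbor pairs: C(3,2) = 3. Edges among them: none → e = 0.
Clustering(8) = 0/3 = 0.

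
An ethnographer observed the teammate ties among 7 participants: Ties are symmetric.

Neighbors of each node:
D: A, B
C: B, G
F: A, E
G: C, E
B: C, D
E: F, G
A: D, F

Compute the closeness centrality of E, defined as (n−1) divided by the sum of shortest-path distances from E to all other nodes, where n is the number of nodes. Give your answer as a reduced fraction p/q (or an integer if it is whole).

1/2

Distances from E: A:2, B:3, C:2, D:3, F:1, G:1. Sum = 12.
n = 7, so closeness = 6/12 = 1/2.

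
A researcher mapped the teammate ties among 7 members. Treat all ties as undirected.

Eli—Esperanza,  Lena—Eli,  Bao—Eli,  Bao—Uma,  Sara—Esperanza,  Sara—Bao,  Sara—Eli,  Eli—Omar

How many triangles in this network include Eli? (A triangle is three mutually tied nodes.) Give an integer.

Eli's neighbors: Bao, Esperanza, Lena, Omar, and Sara.
Neighbor pairs that are themselves tied: Eli–Bao–Sara; Eli–Esperanza–Sara. Each forms one triangle with Eli, for 2 in total.

2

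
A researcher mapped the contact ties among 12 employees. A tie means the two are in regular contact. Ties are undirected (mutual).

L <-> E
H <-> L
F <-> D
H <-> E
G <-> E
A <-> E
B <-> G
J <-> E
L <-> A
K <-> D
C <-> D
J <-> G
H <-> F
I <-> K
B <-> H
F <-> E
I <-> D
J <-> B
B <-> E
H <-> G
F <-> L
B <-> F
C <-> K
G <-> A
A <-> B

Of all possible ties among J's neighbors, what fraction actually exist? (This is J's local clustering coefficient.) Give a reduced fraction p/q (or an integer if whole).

J's neighbors: B, E, and G (k = 3).
Possible neighbor pairs: C(3,2) = 3. Edges among them: B–E, B–G, E–G → e = 3.
Clustering(J) = 3/3 = 1.

1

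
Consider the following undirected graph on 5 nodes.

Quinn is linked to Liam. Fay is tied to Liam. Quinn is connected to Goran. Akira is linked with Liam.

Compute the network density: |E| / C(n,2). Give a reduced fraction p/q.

2/5

There are 4 edges and 5 nodes, so the maximum possible is C(5,2) = 10.
Density = 4/10 = 2/5.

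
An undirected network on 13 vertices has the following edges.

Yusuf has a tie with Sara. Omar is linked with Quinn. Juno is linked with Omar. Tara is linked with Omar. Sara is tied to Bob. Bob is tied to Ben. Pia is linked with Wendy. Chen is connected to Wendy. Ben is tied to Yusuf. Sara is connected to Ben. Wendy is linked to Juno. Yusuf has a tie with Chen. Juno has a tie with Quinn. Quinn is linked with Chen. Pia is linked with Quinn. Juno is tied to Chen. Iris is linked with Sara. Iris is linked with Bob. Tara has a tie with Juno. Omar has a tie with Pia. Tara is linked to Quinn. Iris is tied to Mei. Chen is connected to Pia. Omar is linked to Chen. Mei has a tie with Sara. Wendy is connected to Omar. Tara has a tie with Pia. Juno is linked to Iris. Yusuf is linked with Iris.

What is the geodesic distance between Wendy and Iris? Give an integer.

One shortest route is Wendy – Juno – Iris, which uses 2 edges, and Wendy and Iris are not directly tied, so nothing shorter exists. So d(Wendy,Iris) = 2.

2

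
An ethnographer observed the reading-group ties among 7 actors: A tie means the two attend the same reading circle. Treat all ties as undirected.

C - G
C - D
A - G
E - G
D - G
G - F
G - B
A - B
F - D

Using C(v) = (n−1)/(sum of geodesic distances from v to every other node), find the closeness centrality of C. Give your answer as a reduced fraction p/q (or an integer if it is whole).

Distances from C: A:2, B:2, D:1, E:2, F:2, G:1. Sum = 10.
n = 7, so closeness = 6/10 = 3/5.

3/5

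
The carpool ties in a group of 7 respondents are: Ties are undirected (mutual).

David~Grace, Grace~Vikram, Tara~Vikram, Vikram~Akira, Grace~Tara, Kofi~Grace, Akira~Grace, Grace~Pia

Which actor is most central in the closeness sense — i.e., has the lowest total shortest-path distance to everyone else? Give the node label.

Grace

Farness (sum of distances to all others) for each node — Akira:10, David:11, Grace:6, Kofi:11, Pia:11, Tara:10, Vikram:9.
The smallest farness is 6, for Grace, so Grace has the highest closeness.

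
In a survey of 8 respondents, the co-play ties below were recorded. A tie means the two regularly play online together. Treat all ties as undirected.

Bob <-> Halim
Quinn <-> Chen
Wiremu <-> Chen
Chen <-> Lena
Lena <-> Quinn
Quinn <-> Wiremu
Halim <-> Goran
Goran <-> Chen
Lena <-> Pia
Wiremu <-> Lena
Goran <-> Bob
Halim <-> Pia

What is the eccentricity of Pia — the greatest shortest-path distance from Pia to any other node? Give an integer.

Distances from Pia: Bob:2, Chen:2, Goran:2, Halim:1, Lena:1, Quinn:2, Wiremu:2.
The largest is 2 (to Chen, Wiremu, Quinn, Bob, and Goran), so the eccentricity of Pia is 2.

2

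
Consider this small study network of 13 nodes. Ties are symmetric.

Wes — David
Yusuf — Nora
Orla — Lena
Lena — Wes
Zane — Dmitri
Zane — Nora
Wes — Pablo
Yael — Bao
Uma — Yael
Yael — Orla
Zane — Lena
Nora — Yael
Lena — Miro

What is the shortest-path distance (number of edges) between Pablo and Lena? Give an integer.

One shortest route is Pablo – Wes – Lena, which uses 2 edges, and Pablo and Lena are not directly tied, so nothing shorter exists. So d(Pablo,Lena) = 2.

2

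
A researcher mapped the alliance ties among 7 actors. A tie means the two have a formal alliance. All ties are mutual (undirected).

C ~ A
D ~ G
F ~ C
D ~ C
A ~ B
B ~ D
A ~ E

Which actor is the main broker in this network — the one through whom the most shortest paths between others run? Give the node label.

Unnormalized betweenness of each node: A:6, B:2, C:7, D:6, E:0, F:0, G:0.
C has the largest value, 7, making it the main broker — the node through which the most shortest paths run.

C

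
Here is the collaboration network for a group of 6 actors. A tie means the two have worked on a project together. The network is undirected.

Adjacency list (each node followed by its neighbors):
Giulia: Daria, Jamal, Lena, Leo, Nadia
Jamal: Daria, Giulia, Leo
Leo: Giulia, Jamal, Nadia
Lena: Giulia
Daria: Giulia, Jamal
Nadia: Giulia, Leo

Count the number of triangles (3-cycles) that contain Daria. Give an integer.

1

Daria's neighbors: Giulia and Jamal.
Neighbor pairs that are themselves tied: Daria–Giulia–Jamal. Each forms one triangle with Daria, for 1 in total.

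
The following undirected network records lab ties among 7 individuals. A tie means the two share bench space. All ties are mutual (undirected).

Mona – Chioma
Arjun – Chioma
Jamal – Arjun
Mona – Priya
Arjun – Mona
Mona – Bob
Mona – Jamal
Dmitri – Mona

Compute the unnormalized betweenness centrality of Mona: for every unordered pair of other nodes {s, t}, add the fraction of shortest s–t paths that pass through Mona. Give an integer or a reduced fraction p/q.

Pairs whose geodesics pass through Mona — Arjun–Priya: 1; Arjun–Dmitri: 1; Arjun–Bob: 1; Priya–Dmitri: 1; Priya–Chioma: 1; Priya–Jamal: 1; Priya–Bob: 1; Dmitri–Chioma: 1; Dmitri–Jamal: 1; Dmitri–Bob: 1; Chioma–Jamal: 1/2; Chioma–Bob: 1; Jamal–Bob: 1.
All other pairs contribute 0.
Summing the contributions gives betweenness(Mona) = 25/2.

25/2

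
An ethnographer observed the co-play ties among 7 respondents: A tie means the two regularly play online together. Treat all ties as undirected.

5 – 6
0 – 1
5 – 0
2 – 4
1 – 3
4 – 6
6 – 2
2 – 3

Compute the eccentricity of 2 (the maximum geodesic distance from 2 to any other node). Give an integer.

Distances from 2: 0:3, 1:2, 3:1, 4:1, 5:2, 6:1.
The largest is 3 (to 0), so the eccentricity of 2 is 3.

3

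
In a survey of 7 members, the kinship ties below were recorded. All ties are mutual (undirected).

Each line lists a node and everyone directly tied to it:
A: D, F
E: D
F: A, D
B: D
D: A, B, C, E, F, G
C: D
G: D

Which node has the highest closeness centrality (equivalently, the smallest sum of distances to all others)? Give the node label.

D

Farness (sum of distances to all others) for each node — A:10, B:11, C:11, D:6, E:11, F:10, G:11.
The smallest farness is 6, for D, so D has the highest closeness.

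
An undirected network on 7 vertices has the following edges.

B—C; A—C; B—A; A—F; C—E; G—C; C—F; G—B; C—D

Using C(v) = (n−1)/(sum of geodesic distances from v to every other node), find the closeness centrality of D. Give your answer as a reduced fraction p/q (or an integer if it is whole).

Distances from D: A:2, B:2, C:1, E:2, F:2, G:2. Sum = 11.
n = 7, so closeness = 6/11.

6/11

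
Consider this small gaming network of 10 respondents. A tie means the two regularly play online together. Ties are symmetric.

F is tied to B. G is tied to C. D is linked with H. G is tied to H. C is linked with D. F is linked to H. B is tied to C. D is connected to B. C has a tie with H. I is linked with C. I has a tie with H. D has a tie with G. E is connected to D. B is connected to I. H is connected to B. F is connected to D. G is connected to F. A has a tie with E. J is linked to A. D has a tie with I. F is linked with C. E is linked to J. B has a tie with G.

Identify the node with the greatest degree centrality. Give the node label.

Degrees — A:2, B:6, C:6, D:7, E:3, F:5, G:5, H:6, I:4, J:2.
The maximum is 7, attained only by D.

D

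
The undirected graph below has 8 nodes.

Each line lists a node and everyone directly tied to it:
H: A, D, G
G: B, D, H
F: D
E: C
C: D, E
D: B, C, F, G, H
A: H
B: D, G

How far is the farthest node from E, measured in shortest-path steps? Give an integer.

4

Distances from E: A:4, B:3, C:1, D:2, F:3, G:3, H:3.
The largest is 4 (to A), so the eccentricity of E is 4.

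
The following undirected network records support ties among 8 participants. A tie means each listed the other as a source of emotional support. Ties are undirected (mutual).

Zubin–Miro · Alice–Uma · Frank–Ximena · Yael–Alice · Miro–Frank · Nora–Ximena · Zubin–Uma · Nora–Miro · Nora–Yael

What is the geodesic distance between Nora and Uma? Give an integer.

3

One shortest route is Nora – Yael – Alice – Uma, which uses 3 edges, and at distance 2 from Nora we only reach {Alice, Frank, Zubin}, which does not include Uma. So d(Nora,Uma) = 3.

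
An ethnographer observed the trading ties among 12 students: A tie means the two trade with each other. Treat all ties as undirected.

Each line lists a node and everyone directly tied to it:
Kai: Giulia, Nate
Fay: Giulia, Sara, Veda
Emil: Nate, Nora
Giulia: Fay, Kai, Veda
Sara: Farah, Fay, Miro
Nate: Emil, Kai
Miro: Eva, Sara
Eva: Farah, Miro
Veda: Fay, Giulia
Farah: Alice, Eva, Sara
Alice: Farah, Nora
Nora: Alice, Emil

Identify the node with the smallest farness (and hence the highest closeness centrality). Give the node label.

Sara

Farness (sum of distances to all others) for each node — Alice:29, Emil:33, Eva:34, Farah:26, Fay:26, Giulia:28, Kai:31, Miro:33, Nate:33, Nora:32, Sara:25, Veda:32.
The smallest farness is 25, for Sara, so Sara has the highest closeness.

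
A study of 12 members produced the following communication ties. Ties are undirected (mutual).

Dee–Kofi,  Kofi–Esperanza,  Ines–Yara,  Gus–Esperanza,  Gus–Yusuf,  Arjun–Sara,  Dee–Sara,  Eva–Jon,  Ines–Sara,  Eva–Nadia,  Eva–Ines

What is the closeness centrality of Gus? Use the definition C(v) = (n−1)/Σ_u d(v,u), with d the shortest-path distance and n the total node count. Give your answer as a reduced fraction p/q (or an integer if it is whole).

11/47

Distances from Gus: Arjun:5, Dee:3, Esperanza:1, Eva:6, Ines:5, Jon:7, Kofi:2, Nadia:7, Sara:4, Yara:6, Yusuf:1. Sum = 47.
n = 12, so closeness = 11/47.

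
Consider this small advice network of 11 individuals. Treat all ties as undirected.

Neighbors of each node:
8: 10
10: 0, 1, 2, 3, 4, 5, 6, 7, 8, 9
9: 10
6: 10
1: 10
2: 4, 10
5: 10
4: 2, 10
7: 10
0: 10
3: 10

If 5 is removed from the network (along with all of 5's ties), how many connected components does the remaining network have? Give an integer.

1

5's neighbors (10) remain reachable from one another through other ties, so the rest of the network stays in one piece.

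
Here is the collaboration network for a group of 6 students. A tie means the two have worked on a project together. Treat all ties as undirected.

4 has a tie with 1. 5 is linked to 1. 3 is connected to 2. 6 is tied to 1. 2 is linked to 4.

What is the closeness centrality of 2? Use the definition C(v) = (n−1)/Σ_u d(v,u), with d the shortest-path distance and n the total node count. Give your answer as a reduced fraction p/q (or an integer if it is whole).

1/2

Distances from 2: 1:2, 3:1, 4:1, 5:3, 6:3. Sum = 10.
n = 6, so closeness = 5/10 = 1/2.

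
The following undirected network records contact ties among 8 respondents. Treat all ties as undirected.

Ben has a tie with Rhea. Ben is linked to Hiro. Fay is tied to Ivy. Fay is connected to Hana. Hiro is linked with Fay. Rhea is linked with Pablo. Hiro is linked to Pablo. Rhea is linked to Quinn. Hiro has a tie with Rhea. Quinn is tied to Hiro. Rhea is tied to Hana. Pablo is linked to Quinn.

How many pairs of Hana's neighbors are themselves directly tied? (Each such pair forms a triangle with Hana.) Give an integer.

Hana's neighbors are Fay and Rhea, but none of them are tied to each other, so no triangle contains Hana.

0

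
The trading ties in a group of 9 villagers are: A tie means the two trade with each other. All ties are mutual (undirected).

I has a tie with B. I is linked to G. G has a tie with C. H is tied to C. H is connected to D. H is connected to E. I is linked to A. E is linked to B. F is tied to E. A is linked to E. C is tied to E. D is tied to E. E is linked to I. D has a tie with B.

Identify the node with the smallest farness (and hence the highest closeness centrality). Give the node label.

E

Farness (sum of distances to all others) for each node — A:14, B:13, C:13, D:14, E:9, F:16, G:16, H:13, I:12.
The smallest farness is 9, for E, so E has the highest closeness.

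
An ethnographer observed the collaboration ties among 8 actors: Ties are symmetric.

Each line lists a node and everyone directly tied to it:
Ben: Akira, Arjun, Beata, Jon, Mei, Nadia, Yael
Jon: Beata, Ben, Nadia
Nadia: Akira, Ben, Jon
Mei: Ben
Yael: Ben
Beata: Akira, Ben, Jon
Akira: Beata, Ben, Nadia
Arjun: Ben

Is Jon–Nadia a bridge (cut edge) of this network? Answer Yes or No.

No

Even without that edge, Jon still reaches Nadia via Jon – Ben – Nadia, so the network stays connected. Not a bridge.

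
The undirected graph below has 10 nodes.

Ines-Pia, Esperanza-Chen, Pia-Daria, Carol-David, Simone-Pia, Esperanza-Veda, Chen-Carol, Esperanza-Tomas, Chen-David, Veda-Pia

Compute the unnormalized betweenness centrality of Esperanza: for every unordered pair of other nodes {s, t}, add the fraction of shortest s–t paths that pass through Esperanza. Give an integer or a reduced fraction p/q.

Pairs whose geodesics pass through Esperanza — Veda–David: 1; Veda–Tomas: 1; Veda–Chen: 1; Veda–Carol: 1; David–Pia: 1; David–Ines: 1; David–Simone: 1; David–Daria: 1; David–Tomas: 1; Pia–Tomas: 1; Pia–Chen: 1; Pia–Carol: 1; Ines–Tomas: 1; Ines–Chen: 1 … (+9 more pairs).
All other pairs contribute 0.
Summing the contributions gives betweenness(Esperanza) = 23.

23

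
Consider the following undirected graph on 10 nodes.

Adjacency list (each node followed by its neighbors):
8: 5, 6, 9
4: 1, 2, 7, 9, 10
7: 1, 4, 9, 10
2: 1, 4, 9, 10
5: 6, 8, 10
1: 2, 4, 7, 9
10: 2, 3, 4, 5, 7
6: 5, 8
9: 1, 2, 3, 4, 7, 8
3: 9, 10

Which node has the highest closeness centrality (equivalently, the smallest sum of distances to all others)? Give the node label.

9

Farness (sum of distances to all others) for each node — 1:16, 2:15, 3:17, 4:14, 5:16, 6:21, 7:15, 8:15, 9:12, 10:13.
The smallest farness is 12, for 9, so 9 has the highest closeness.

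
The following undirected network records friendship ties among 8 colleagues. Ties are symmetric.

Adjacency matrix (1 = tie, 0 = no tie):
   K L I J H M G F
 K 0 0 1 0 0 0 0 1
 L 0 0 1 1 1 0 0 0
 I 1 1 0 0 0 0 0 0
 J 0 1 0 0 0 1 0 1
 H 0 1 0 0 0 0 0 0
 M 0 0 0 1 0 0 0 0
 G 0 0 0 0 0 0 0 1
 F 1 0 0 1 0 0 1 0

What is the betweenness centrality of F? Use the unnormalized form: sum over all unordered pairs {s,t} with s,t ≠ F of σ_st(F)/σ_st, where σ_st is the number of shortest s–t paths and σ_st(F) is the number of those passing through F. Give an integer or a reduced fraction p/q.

Pairs whose geodesics pass through F — K–J: 1; K–M: 1; K–G: 1; L–G: 1; I–G: 1; J–G: 1; H–G: 1; M–G: 1.
All other pairs contribute 0.
Summing the contributions gives betweenness(F) = 8.

8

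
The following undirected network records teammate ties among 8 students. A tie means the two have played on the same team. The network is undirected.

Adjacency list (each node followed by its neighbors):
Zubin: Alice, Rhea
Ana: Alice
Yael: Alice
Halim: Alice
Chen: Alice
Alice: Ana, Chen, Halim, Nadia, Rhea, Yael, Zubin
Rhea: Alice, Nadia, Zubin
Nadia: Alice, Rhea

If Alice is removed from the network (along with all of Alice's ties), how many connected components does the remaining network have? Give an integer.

Without Alice, the remaining ties split the others into: {Halim}; {Nadia, Rhea, Zubin}; {Ana}; {Yael}; {Chen}.
That's 5 separate components.

5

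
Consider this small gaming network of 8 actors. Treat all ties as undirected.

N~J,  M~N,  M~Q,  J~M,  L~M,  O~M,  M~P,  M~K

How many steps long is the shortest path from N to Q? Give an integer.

2

One shortest route is N – M – Q, which uses 2 edges, and N and Q are not directly tied, so nothing shorter exists. So d(N,Q) = 2.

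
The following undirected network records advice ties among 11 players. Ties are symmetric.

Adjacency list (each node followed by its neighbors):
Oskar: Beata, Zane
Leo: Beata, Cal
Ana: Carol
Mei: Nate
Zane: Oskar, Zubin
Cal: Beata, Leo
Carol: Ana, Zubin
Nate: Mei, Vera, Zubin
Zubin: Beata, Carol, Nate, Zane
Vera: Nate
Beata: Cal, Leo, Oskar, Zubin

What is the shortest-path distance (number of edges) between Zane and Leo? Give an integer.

3

One shortest route is Zane – Oskar – Beata – Leo, which uses 3 edges, and at distance 2 from Zane we only reach {Beata, Carol, Nate}, which does not include Leo. So d(Zane,Leo) = 3.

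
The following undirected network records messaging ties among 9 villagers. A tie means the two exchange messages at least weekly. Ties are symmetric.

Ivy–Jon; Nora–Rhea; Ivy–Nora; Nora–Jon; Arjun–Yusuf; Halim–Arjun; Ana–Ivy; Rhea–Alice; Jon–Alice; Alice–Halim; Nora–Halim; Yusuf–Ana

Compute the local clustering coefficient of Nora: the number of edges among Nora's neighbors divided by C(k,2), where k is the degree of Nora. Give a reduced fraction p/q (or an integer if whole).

1/6

Nora's neighbors: Halim, Ivy, Jon, and Rhea (k = 4).
Possible neighbor pairs: C(4,2) = 6. Edges among them: Ivy–Jon → e = 1.
Clustering(Nora) = 1/6.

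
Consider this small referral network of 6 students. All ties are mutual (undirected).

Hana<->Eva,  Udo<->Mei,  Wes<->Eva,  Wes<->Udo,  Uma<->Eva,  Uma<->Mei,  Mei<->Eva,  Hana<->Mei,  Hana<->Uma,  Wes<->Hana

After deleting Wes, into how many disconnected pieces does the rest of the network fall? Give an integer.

Wes's neighbors (Eva, Hana, and Udo) remain reachable from one another through other ties, so the rest of the network stays in one piece.

1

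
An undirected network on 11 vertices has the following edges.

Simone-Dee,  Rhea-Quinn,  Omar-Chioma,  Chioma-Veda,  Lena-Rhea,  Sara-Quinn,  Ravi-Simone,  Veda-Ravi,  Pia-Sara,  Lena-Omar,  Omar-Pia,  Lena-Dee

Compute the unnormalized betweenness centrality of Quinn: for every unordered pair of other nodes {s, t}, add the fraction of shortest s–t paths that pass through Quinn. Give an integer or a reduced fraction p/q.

3

Pairs whose geodesics pass through Quinn — Pia–Rhea: 1/2; Sara–Rhea: 1; Sara–Lena: 1/2; Sara–Dee: 1/2; Sara–Simone: 1/2.
All other pairs contribute 0.
Summing the contributions gives betweenness(Quinn) = 3.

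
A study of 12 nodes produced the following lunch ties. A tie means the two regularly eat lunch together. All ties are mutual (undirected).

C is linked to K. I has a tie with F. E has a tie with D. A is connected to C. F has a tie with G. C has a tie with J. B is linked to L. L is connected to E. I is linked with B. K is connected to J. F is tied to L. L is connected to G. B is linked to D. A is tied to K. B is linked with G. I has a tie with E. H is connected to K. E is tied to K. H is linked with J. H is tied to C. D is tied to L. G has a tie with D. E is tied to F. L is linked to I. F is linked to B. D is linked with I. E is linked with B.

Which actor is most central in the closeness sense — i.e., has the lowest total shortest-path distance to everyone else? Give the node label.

E

Farness (sum of distances to all others) for each node — A:27, B:20, C:25, D:21, E:16, F:21, G:27, H:26, I:21, J:26, K:18, L:20.
The smallest farness is 16, for E, so E has the highest closeness.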